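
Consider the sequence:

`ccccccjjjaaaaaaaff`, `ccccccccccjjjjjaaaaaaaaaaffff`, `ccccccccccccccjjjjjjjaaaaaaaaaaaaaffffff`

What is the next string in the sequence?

The n-th term is 4n-2 c's then 2n-1 j's then 3n+1 a's then 2n-2 f's, where the shown terms are n = 2, 3, 4.
Setting n = 5 gives 18, 9, 16, 8 characters in each block.

ccccccccccccccccccjjjjjjjjjaaaaaaaaaaaaaaaaffffffff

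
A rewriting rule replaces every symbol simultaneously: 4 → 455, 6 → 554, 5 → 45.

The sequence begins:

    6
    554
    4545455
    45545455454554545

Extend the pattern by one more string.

Applying the rule to each of the 17 symbols of 45545455454554545 gives the pieces 455 45 45 455 45 455 45 45 455 45 455 45 45 455 45 455 45, which concatenate to the answer.

45545454554545545454554545545454554545545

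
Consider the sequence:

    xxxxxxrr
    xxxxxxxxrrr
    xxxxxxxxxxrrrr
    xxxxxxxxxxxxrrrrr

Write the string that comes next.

xxxxxxxxxxxxxxrrrrrr

The n-th term is 2n x's then n-1 r's, where the shown terms are n = 3, 4, 5, 6.
At n = 7 the blocks have lengths 14, 6.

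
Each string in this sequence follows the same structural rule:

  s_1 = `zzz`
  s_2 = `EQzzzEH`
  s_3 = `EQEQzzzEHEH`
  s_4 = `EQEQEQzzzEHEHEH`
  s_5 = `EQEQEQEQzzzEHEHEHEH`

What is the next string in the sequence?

s(k+1) = EQ·s(k)·EH, so each term gains EQ as a prefix and EH as a suffix.
One more step from EQEQEQEQzzzEHEHEHEH gives the answer.

EQEQEQEQEQzzzEHEHEHEHEH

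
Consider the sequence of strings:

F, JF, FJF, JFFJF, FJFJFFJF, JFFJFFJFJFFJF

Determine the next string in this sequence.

Each term (from the third on) is the two preceding terms concatenated in order: term 3 = F·JF = FJF.
The next term joins FJFJFFJF and JFFJFFJFJFFJF.

FJFJFFJFJFFJFFJFJFFJF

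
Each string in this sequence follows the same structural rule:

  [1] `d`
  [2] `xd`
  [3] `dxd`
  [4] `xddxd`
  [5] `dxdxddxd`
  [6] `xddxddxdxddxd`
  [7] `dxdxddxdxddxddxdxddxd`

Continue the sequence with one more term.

Each term (from the third on) is the two preceding terms concatenated in order: term 3 = d·xd = dxd.
The next term joins xddxddxdxddxd and dxdxddxdxddxddxdxddxd.

xddxddxdxddxddxdxddxdxddxddxdxddxd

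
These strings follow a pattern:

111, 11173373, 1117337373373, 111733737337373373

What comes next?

11173373733737337373373

The strings grow by a fixed suffix 73373 each time.
One more step from 111733737337373373 gives the answer.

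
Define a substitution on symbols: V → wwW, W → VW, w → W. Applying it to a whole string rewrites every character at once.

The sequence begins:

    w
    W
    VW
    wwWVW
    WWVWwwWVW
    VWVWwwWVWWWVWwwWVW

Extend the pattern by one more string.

Applying the rule to each of the 18 symbols of VWVWwwWVWWWVWwwWVW gives the pieces wwW VW wwW VW W W VW wwW VW VW VW wwW VW W W VW wwW VW, which concatenate to the answer.

wwWVWwwWVWWWVWwwWVWVWVWwwWVWWWVWwwWVW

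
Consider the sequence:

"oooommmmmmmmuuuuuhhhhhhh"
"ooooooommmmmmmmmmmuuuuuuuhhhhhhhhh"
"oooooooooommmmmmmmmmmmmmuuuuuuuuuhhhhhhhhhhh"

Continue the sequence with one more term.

Term n consists of 3n-2 o's, followed by 3n+2 m's, followed by 2n+1 u's, followed by 2n+3 h's, where the shown terms are n = 2, 3, 4.
Setting n = 5 gives 13, 17, 11, 13 characters in each block.

ooooooooooooommmmmmmmmmmmmmmmmuuuuuuuuuuuhhhhhhhhhhhhh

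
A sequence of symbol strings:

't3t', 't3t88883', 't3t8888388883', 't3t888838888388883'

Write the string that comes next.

t3t88883888838888388883

The strings grow by a fixed suffix 88883 each time.
So the next term is t3t888838888388883·88883.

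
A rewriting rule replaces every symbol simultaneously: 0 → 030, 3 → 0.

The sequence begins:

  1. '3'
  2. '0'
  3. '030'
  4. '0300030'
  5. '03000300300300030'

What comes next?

03000300300300030030003003000300300300030

Replace each of the 17 characters of 03000300300300030 in place — 030 0 030 030 030 0 030 030 0 030 030 0 030 030 030 0 030 — and concatenate.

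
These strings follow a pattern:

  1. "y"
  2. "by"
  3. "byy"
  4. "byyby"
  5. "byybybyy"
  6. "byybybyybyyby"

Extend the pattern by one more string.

This is a Fibonacci-style word recurrence s(k) = s(k−1)·s(k−2): e.g. by·y = byy.
The next term joins byybybyybyyby and byybybyy.

byybybyybyybybyybybyy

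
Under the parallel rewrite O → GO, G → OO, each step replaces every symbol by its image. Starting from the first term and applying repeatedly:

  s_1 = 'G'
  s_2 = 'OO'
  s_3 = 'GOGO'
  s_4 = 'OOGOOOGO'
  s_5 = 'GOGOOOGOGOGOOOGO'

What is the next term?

Rewriting the 16 symbols of GOGOOOGOGOGOOOGO one by one yields OO GO OO GO GO GO OO GO OO GO OO GO GO GO OO GO; concatenated:

OOGOOOGOGOGOOOGOOOGOOOGOGOGOOOGO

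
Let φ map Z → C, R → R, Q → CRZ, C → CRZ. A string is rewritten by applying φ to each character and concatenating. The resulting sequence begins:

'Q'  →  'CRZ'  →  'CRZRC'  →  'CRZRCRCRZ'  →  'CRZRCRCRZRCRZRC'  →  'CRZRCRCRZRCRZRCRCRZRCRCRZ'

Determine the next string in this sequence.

Applying the rule to each of the 25 symbols of CRZRCRCRZRCRZRCRCRZRCRCRZ gives the pieces CRZ R C R CRZ R CRZ R C R CRZ R C R CRZ R CRZ R C R CRZ R CRZ R C, which concatenate to the answer.

CRZRCRCRZRCRZRCRCRZRCRCRZRCRZRCRCRZRCRZRC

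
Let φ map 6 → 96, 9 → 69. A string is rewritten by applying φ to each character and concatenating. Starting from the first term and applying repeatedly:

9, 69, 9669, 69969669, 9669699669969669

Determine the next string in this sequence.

69969669966969969669699669969669

Applying the rule to each of the 16 symbols of 9669699669969669 gives the pieces 69 96 96 69 96 69 69 96 96 69 69 96 69 96 96 69, which concatenate to the answer.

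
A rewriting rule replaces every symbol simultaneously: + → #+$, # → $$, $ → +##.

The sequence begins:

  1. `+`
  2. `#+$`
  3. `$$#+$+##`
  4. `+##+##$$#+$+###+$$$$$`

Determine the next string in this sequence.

Rewriting the 21 symbols of +##+##$$#+$+###+$$$$$ one by one yields #+$ $$ $$ #+$ $$ $$ +## +## $$ #+$ +## #+$ $$ $$ $$ #+$ +## +## +## +## +##; concatenated:

#+$$$$$#+$$$$$+##+##$$#+$+###+$$$$$$$#+$+##+##+##+##+##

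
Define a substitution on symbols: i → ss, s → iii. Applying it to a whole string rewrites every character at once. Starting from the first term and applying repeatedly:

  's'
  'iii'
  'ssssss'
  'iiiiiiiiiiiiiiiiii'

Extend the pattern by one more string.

ssssssssssssssssssssssssssssssssssss

Replace each of the 18 characters of iiiiiiiiiiiiiiiiii in place — ss ss ss ss ss ss ss ss ss ss ss ss ss ss ss ss ss ss — and concatenate.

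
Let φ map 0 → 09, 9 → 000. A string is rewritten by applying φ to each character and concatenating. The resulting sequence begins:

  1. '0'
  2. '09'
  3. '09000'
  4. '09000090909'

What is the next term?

09000090909090000900009000

Apply φ to 09000090909 symbol by symbol: 0→09, 9→000, 0→09, 0→09, 0→09, 0→09, 9→000, 0→09, 9→000, 0→09, 9→000; joined: 09 000 09 09 09 09 000 09 000 09 000.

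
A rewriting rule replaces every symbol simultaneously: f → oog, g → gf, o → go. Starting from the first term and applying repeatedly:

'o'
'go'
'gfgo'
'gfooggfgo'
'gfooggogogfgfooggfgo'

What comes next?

Applying the rule to each of the 20 symbols of gfooggogogfgfooggfgo gives the pieces gf oog go go gf gf go gf go gf oog gf oog go go gf gf oog gf go, which concatenate to the answer.

gfooggogogfgfgogfgogfooggfooggogogfgfooggfgo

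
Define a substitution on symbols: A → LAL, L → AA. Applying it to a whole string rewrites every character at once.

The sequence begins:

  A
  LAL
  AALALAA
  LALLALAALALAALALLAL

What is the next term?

Applying the rule to each of the 19 symbols of LALLALAALALAALALLAL gives the pieces AA LAL AA AA LAL AA LAL LAL AA LAL AA LAL LAL AA LAL AA AA LAL AA, which concatenate to the answer.

AALALAAAALALAALALLALAALALAALALLALAALALAAAALALAA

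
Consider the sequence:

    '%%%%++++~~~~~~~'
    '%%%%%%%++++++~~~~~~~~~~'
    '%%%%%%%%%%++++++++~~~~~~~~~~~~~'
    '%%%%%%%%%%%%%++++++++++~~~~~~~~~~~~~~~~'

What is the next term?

%%%%%%%%%%%%%%%%++++++++++++~~~~~~~~~~~~~~~~~~~

Reading off run lengths: % runs 4, 7, 10, 13; + runs 4, 6, 8, 10; ~ runs 7, 10, 13, 16 — each is linear in n, where the shown terms are n = 2, 3, 4, 5.
Setting n = 6 gives 16, 12, 19 characters in each block.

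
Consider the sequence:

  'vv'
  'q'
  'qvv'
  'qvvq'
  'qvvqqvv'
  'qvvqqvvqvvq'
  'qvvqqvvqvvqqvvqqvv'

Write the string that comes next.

qvvqqvvqvvqqvvqqvvqvvqqvvqvvq

Each term (from the third on) is the previous term followed by the one before it: term 3 = q·vv = qvv.
The next term joins qvvqqvvqvvqqvvqqvv and qvvqqvvqvvq.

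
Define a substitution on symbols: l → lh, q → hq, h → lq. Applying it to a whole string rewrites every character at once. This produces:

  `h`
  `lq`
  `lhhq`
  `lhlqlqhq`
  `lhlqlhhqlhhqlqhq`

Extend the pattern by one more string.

φ(lhlqlhhqlhhqlqhq) expands symbol-by-symbol to lh lq lh hq lh lq lq hq lh lq lq hq lh hq lq hq; joining the 16 pieces gives the next term.

lhlqlhhqlhlqlqhqlhlqlqhqlhhqlqhq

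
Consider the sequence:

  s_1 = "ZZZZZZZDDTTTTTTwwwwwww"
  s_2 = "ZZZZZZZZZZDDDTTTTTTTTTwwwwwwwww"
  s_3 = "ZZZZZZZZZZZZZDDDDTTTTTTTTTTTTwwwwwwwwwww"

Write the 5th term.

ZZZZZZZZZZZZZZZZZZZDDDDDDTTTTTTTTTTTTTTTTTTwwwwwwwwwwwwwww

The n-th term is 3n+1 Z's then n D's then 3n T's then 2n+3 w's, where the shown terms are n = 2, 3, 4.
Setting n = 6 gives 19, 6, 18, 15 characters in each block.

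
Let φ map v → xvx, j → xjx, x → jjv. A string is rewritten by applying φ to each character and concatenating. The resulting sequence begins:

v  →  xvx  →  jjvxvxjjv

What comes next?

xjxxjxxvxjjvxvxjjvxjxxjxxvx

Rewriting each symbol of jjvxvxjjv: j→xjx, j→xjx, v→xvx, x→jjv, v→xvx, x→jjv, j→xjx, j→xjx, v→xvx, which concatenates to xjx xjx xvx jjv xvx jjv xjx xjx xvx.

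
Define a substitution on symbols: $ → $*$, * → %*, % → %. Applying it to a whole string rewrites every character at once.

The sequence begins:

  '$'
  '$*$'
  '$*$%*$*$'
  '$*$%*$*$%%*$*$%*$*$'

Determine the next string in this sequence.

φ($*$%*$*$%%*$*$%*$*$) expands symbol-by-symbol to $*$ %* $*$ % %* $*$ %* $*$ % % %* $*$ %* $*$ % %* $*$ %* $*$; joining the 19 pieces gives the next term.

$*$%*$*$%%*$*$%*$*$%%%*$*$%*$*$%%*$*$%*$*$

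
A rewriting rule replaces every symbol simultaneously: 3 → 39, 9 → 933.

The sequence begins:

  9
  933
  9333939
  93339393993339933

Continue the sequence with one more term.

Applying the rule to each of the 17 symbols of 93339393993339933 gives the pieces 933 39 39 39 933 39 933 39 933 933 39 39 39 933 933 39 39, which concatenate to the answer.

93339393993339933399339333939399339333939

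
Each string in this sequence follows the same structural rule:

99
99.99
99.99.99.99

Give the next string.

Every step duplicates the string with '.' between the halves.
So the next term is two copies of 99.99.99.99 with '.' between the halves.

99.99.99.99.99.99.99.99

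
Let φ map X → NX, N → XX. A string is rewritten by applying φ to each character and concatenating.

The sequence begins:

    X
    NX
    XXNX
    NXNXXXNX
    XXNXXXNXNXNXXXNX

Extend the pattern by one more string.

Replace each of the 16 characters of XXNXXXNXNXNXXXNX in place — NX NX XX NX NX NX XX NX XX NX XX NX NX NX XX NX — and concatenate.

NXNXXXNXNXNXXXNXXXNXXXNXNXNXXXNX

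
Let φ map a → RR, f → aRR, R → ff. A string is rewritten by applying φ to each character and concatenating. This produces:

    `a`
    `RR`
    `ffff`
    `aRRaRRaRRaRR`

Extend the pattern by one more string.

Expanding aRRaRRaRRaRR: a→RR, R→ff, R→ff, a→RR, R→ff, R→ff, a→RR, R→ff, R→ff, a→RR, R→ff, R→ff. Concatenated: RR ff ff RR ff ff RR ff ff RR ff ff.

RRffffRRffffRRffffRRffff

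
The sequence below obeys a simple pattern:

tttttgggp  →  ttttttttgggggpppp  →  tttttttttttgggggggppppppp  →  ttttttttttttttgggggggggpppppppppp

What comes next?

tttttttttttttttttgggggggggggppppppppppppp

Each string has the form t^{3n+2} g^{2n+1} p^{3n-2} (n = 1, 2, …).
For the next term, n = 5, so the run lengths are 17, 11, 13.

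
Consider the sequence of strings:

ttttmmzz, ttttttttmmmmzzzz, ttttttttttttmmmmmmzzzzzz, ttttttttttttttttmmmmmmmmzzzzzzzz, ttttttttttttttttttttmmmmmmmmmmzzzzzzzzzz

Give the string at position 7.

ttttttttttttttttttttttttttttmmmmmmmmmmmmmmzzzzzzzzzzzzzz

Term n consists of 4n t's, followed by 2n m's, followed by 2n z's (n = 1, 2, …).
Setting n = 7 gives 28, 14, 14 characters in each block.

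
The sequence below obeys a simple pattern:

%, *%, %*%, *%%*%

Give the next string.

%*%*%%*%

From term 3 onward, concatenate the second-to-last term with the last: %·*% = %*%, *%·%*% = *%%*%, …
Continuing: %*% · *%%*% gives term 5.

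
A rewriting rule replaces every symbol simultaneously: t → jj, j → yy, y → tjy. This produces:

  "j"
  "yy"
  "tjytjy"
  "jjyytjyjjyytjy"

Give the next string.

yyyytjytjyjjyytjyyyyytjytjyjjyytjy

φ(jjyytjyjjyytjy) expands symbol-by-symbol to yy yy tjy tjy jj yy tjy yy yy tjy tjy jj yy tjy; joining the 14 pieces gives the next term.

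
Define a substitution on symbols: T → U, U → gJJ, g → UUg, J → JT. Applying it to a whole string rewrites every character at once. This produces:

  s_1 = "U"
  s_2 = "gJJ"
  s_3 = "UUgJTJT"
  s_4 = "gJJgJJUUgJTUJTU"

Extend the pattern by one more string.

Rewriting the 15 symbols of gJJgJJUUgJTUJTU one by one yields UUg JT JT UUg JT JT gJJ gJJ UUg JT U gJJ JT U gJJ; concatenated:

UUgJTJTUUgJTJTgJJgJJUUgJTUgJJJTUgJJ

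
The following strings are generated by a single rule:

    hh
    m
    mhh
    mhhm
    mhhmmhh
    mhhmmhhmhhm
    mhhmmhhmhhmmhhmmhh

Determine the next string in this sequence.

Each term (from the third on) is the previous term followed by the one before it: term 3 = m·hh = mhh.
So term 8 is mhhmmhhmhhmmhhmmhh·mhhmmhhmhhm.

mhhmmhhmhhmmhhmmhhmhhmmhhmhhm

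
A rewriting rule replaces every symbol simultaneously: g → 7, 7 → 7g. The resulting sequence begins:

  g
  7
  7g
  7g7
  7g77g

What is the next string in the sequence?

7g77g7g7

Apply φ to 7g77g symbol by symbol: 7→7g, g→7, 7→7g, 7→7g, g→7; joined: 7g 7 7g 7g 7.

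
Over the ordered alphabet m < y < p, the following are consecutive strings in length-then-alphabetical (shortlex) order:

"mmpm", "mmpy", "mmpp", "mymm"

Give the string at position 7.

Stepping forward 3 times from mymm: mymm → mymy → mymp, then the target.

myym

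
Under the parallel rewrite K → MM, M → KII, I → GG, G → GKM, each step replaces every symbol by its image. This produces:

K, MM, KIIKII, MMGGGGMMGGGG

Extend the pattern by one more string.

Apply φ to MMGGGGMMGGGG symbol by symbol: M→KII, M→KII, G→GKM, G→GKM, G→GKM, G→GKM, M→KII, M→KII, G→GKM, G→GKM, G→GKM, G→GKM; joined: KII KII GKM GKM GKM GKM KII KII GKM GKM GKM GKM.

KIIKIIGKMGKMGKMGKMKIIKIIGKMGKMGKMGKM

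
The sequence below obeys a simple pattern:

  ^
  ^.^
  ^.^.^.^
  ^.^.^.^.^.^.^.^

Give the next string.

Each string is two copies of the previous one joined by '.'.
Doubling ^.^.^.^.^.^.^.^ with '.' between the halves:

^.^.^.^.^.^.^.^.^.^.^.^.^.^.^.^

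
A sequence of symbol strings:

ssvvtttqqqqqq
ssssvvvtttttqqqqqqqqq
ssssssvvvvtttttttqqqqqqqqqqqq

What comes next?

ssssssssvvvvvtttttttttqqqqqqqqqqqqqqq

Reading off run lengths: s runs 2, 4, 6; v runs 2, 3, 4; t runs 3, 5, 7; q runs 6, 9, 12 — each is linear in n, where the shown terms are n = 2, 3, 4.
Setting n = 5 gives 8, 5, 9, 15 characters in each block.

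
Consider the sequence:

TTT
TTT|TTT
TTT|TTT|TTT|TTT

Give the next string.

TTT|TTT|TTT|TTT|TTT|TTT|TTT|TTT

s(k+1) = s(k)·|·s(k) — each term doubles the last with '|' between the halves.
One more doubling of TTT|TTT|TTT|TTT gives the answer.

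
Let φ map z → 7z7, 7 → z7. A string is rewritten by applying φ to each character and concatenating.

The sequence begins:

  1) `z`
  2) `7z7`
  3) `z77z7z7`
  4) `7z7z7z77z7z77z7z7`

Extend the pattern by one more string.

z77z7z77z7z77z7z7z77z7z77z7z7z77z7z77z7z7

φ(7z7z7z77z7z77z7z7) expands symbol-by-symbol to z7 7z7 z7 7z7 z7 7z7 z7 z7 7z7 z7 7z7 z7 z7 7z7 z7 7z7 z7; joining the 17 pieces gives the next term.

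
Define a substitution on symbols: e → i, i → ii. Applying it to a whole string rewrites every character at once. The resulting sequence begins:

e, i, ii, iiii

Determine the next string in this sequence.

iiiiiiii

Rewriting each symbol of iiii: i→ii, i→ii, i→ii, i→ii, which concatenates to ii ii ii ii.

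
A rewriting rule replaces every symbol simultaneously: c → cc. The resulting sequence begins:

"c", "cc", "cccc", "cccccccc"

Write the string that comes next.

cccccccccccccccc

Expanding cccccccc: c→cc, c→cc, c→cc, c→cc, c→cc, c→cc, c→cc, c→cc. Concatenated: cc cc cc cc cc cc cc cc.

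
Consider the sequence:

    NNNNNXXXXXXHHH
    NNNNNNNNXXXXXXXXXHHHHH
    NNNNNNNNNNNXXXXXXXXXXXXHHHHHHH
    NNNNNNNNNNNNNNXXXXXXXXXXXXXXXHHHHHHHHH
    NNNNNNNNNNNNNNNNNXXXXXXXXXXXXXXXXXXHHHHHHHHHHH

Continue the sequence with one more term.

NNNNNNNNNNNNNNNNNNNNXXXXXXXXXXXXXXXXXXXXXHHHHHHHHHHHHH

The n-th term is 3n-1 N's then 3n X's then 2n-1 H's, where the shown terms are n = 2, 3, 4, 5, 6.
Setting n = 7 gives 20, 21, 13 characters in each block.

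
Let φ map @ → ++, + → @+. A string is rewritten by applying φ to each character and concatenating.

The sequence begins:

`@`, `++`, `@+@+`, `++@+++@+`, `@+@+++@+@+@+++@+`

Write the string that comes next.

++@+++@+@+@+++@+++@+++@+@+@+++@+

φ(@+@+++@+@+@+++@+) expands symbol-by-symbol to ++ @+ ++ @+ @+ @+ ++ @+ ++ @+ ++ @+ @+ @+ ++ @+; joining the 16 pieces gives the next term.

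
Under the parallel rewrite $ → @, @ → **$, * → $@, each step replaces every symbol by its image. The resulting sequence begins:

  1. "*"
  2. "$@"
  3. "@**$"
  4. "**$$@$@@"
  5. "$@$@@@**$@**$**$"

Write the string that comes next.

@**$@**$**$**$$@$@@**$$@$@@$@$@@

Applying the rule to each of the 16 symbols of $@$@@@**$@**$**$ gives the pieces @ **$ @ **$ **$ **$ $@ $@ @ **$ $@ $@ @ $@ $@ @, which concatenate to the answer.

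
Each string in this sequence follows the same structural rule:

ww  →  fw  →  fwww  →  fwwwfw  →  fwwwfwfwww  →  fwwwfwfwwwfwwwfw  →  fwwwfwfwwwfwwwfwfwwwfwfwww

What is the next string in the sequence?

This is a Fibonacci-style word recurrence s(k) = s(k−1)·s(k−2): e.g. fw·ww = fwww.
So term 8 is fwwwfwfwwwfwwwfwfwwwfwfwww·fwwwfwfwwwfwwwfw.

fwwwfwfwwwfwwwfwfwwwfwfwwwfwwwfwfwwwfwwwfw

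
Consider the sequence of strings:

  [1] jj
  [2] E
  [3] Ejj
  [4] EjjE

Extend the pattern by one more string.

This is a Fibonacci-style word recurrence s(k) = s(k−1)·s(k−2): e.g. E·jj = Ejj.
Continuing: EjjE · Ejj gives term 5.

EjjEEjj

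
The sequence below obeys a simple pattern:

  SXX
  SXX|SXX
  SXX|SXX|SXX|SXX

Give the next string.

s(k+1) = s(k)·|·s(k) — each term doubles the last with '|' between the halves.
So the next term is two copies of SXX|SXX|SXX|SXX with '|' between the halves.

SXX|SXX|SXX|SXX|SXX|SXX|SXX|SXX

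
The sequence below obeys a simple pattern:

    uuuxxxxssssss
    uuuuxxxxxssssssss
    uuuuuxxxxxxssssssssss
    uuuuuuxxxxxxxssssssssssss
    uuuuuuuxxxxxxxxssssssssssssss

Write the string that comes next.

Each string has the form u^{n} x^{n+1} s^{2n}, where the shown terms are n = 3, 4, 5, 6, 7.
Setting n = 8 gives 8, 9, 16 characters in each block.

uuuuuuuuxxxxxxxxxssssssssssssssss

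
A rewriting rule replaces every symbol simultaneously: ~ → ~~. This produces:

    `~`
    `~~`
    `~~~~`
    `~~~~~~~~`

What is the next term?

~~~~~~~~~~~~~~~~

Rewriting each symbol of ~~~~~~~~: ~→~~, ~→~~, ~→~~, ~→~~, ~→~~, ~→~~, ~→~~, ~→~~, which concatenates to ~~ ~~ ~~ ~~ ~~ ~~ ~~ ~~.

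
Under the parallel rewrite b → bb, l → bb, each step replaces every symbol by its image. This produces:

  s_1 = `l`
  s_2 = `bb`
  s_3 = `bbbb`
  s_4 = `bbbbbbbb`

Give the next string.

bbbbbbbbbbbbbbbb

Rewriting each symbol of bbbbbbbb: b→bb, b→bb, b→bb, b→bb, b→bb, b→bb, b→bb, b→bb, which concatenates to bb bb bb bb bb bb bb bb.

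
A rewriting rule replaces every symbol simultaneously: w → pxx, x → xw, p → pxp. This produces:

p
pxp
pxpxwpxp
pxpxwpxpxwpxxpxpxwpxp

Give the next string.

Rewriting the 21 symbols of pxpxwpxpxwpxxpxpxwpxp one by one yields pxp xw pxp xw pxx pxp xw pxp xw pxx pxp xw xw pxp xw pxp xw pxx pxp xw pxp; concatenated:

pxpxwpxpxwpxxpxpxwpxpxwpxxpxpxwxwpxpxwpxpxwpxxpxpxwpxp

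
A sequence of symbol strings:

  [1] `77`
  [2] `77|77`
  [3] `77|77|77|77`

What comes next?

s(k+1) = s(k)·|·s(k) — each term doubles the last with '|' between the halves.
So the next term is two copies of 77|77|77|77 with '|' between the halves.

77|77|77|77|77|77|77|77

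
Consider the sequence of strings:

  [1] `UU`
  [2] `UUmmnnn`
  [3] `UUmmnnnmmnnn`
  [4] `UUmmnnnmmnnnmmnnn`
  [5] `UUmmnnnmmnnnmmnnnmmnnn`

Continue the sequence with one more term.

The strings grow by a fixed suffix mmnnn each time.
Applying this once more to UUmmnnnmmnnnmmnnnmmnnn:

UUmmnnnmmnnnmmnnnmmnnnmmnnn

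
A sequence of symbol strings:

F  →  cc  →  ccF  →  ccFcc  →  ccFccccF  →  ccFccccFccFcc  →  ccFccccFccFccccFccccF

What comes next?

From term 3 onward, concatenate the last term with the second-to-last: cc·F = ccF, ccF·cc = ccFcc, …
So term 8 is ccFccccFccFccccFccccF·ccFccccFccFcc.

ccFccccFccFccccFccccFccFccccFccFcc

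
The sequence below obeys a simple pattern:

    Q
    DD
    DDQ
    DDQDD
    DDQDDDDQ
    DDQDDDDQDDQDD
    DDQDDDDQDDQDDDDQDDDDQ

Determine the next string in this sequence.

DDQDDDDQDDQDDDDQDDDDQDDQDDDDQDDQDD

This is a Fibonacci-style word recurrence s(k) = s(k−1)·s(k−2): e.g. DD·Q = DDQ.
So term 8 is DDQDDDDQDDQDDDDQDDDDQ·DDQDDDDQDDQDD.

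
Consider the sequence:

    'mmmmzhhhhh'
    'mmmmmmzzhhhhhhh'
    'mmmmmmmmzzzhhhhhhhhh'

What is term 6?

mmmmmmmmmmmmmmzzzzzzhhhhhhhhhhhhhhh

The n-th term is 2n+2 m's then n z's then 2n+3 h's (n = 1, 2, …).
For term 6, n = 6, so the run lengths are 14, 6, 15.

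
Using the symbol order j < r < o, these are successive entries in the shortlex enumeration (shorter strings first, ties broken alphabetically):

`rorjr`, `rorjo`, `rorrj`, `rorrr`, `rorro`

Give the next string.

roroj

The successor of rorro increments the rightmost position that isn't already o and resets every position after it to j.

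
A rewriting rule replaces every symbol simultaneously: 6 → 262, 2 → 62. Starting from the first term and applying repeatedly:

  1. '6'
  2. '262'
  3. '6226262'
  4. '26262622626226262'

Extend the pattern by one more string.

Rewriting the 17 symbols of 26262622626226262 one by one yields 62 262 62 262 62 262 62 62 262 62 262 62 62 262 62 262 62; concatenated:

62262622626226262622626226262622626226262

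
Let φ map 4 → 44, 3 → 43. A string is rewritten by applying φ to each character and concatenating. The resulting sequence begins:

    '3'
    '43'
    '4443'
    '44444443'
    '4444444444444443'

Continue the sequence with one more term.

Rewriting the 16 symbols of 4444444444444443 one by one yields 44 44 44 44 44 44 44 44 44 44 44 44 44 44 44 43; concatenated:

44444444444444444444444444444443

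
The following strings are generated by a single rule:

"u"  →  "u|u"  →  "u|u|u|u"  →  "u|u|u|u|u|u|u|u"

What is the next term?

u|u|u|u|u|u|u|u|u|u|u|u|u|u|u|u

Every step duplicates the string with '|' between the halves.
One more doubling of u|u|u|u|u|u|u|u gives the answer.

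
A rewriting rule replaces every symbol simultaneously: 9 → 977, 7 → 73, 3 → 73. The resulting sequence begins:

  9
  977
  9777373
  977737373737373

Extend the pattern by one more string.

9777373737373737373737373737373

Replace each of the 15 characters of 977737373737373 in place — 977 73 73 73 73 73 73 73 73 73 73 73 73 73 73 — and concatenate.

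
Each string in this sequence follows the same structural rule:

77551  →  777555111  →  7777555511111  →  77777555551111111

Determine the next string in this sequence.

Each string has the form 7^{n+1} 5^{n+1} 1^{2n-1} (n = 1, 2, …).
Setting n = 5 gives 6, 6, 9 characters in each block.

777777555555111111111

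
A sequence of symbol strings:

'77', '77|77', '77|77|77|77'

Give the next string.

Each string is two copies of the previous one joined by '|'.
So the next term is two copies of 77|77|77|77 with '|' between the halves.

77|77|77|77|77|77|77|77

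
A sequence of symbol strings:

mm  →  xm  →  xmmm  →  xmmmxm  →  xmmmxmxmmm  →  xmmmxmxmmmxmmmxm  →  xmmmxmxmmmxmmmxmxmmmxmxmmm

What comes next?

xmmmxmxmmmxmmmxmxmmmxmxmmmxmmmxmxmmmxmmmxm

This is a Fibonacci-style word recurrence s(k) = s(k−1)·s(k−2): e.g. xm·mm = xmmm.
So term 8 is xmmmxmxmmmxmmmxmxmmmxmxmmm·xmmmxmxmmmxmmmxm.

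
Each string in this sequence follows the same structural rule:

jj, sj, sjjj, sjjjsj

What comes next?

sjjjsjsjjj

Each term (from the third on) is the previous term followed by the one before it: term 3 = sj·jj = sjjj.
So term 5 is sjjjsj·sjjj.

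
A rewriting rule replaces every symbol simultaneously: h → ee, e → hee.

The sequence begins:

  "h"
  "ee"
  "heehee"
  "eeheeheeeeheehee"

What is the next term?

heeheeeeheeheeeeheeheeheeheeeeheeheeeeheehee

Replace each of the 16 characters of eeheeheeeeheehee in place — hee hee ee hee hee ee hee hee hee hee ee hee hee ee hee hee — and concatenate.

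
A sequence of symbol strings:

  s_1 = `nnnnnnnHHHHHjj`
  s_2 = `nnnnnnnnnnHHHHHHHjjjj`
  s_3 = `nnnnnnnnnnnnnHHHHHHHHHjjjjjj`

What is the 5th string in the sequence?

nnnnnnnnnnnnnnnnnnnHHHHHHHHHHHHHjjjjjjjjjj

Reading off run lengths: n runs 7, 10, 13; H runs 5, 7, 9; j runs 2, 4, 6 — each is linear in n, where the shown terms are n = 2, 3, 4.
Setting n = 6 gives 19, 13, 10 characters in each block.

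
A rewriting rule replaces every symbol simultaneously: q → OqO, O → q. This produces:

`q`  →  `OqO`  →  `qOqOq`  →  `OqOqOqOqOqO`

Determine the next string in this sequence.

qOqOqOqOqOqOqOqOqOqOq

Rewriting each symbol of OqOqOqOqOqO: O→q, q→OqO, O→q, q→OqO, O→q, q→OqO, O→q, q→OqO, O→q, q→OqO, O→q, which concatenates to q OqO q OqO q OqO q OqO q OqO q.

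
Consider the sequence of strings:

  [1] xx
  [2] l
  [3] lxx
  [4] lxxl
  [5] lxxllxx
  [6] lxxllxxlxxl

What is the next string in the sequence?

This is a Fibonacci-style word recurrence s(k) = s(k−1)·s(k−2): e.g. l·xx = lxx.
So term 7 is lxxllxxlxxl·lxxllxx.

lxxllxxlxxllxxllxx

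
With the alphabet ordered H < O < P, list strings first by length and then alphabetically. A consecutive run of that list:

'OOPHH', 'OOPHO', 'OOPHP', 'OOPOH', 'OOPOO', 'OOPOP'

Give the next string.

OOPPH

Find the rightmost character of OOPOP below P, bump it to the next letter, and reset everything to its right to H.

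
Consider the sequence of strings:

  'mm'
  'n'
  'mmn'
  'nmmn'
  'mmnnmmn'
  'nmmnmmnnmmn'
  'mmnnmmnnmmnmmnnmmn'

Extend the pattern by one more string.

nmmnmmnnmmnmmnnmmnnmmnmmnnmmn

Each term (from the third on) is the two preceding terms concatenated in order: term 3 = mm·n = mmn.
So term 8 is nmmnmmnnmmn·mmnnmmnnmmnmmnnmmn.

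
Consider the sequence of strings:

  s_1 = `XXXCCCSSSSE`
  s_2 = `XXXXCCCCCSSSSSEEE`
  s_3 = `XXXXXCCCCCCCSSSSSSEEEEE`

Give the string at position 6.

XXXXXXXXCCCCCCCCCCCCCSSSSSSSSSEEEEEEEEEEE

The n-th term is n+2 X's then 2n+1 C's then n+3 S's then 2n-1 E's (n = 1, 2, …).
For term 6, n = 6, so the run lengths are 8, 13, 9, 11.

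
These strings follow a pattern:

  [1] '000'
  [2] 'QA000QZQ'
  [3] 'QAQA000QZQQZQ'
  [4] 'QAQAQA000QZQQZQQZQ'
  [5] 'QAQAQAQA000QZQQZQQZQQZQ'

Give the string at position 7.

Every step adds QA to the front and QZQ to the end of the previous string.
From QAQAQAQA000QZQQZQQZQQZQ, 2 further steps: QAQAQAQA000QZQQZQQZQQZQ → QAQAQAQAQA000QZQQZQQZQQZQQZQ → (answer).

QAQAQAQAQAQA000QZQQZQQZQQZQQZQQZQ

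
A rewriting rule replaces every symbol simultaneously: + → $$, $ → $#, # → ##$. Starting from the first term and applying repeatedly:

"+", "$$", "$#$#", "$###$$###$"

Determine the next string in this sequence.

Expanding $###$$###$: $→$#, #→##$, #→##$, #→##$, $→$#, $→$#, #→##$, #→##$, #→##$, $→$#. Concatenated: $# ##$ ##$ ##$ $# $# ##$ ##$ ##$ $#.

$###$##$##$$#$###$##$##$$#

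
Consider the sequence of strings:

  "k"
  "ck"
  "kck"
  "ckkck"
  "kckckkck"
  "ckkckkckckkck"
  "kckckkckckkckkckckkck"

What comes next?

From term 3 onward, concatenate the second-to-last term with the last: k·ck = kck, ck·kck = ckkck, …
The next term joins ckkckkckckkck and kckckkckckkckkckckkck.

ckkckkckckkckkckckkckckkckkckckkck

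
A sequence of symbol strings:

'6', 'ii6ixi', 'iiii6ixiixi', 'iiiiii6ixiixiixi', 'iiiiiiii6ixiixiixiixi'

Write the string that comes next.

Every step adds ii to the front and ixi to the end of the previous string.
So the next term is ii·iiiiiiii6ixiixiixiixi·ixi.

iiiiiiiiii6ixiixiixiixiixi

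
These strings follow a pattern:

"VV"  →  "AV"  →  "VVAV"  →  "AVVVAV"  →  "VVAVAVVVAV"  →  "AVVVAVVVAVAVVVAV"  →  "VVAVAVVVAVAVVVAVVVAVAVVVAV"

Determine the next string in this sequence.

From term 3 onward, concatenate the second-to-last term with the last: VV·AV = VVAV, AV·VVAV = AVVVAV, …
The next term joins AVVVAVVVAVAVVVAV and VVAVAVVVAVAVVVAVVVAVAVVVAV.

AVVVAVVVAVAVVVAVVVAVAVVVAVAVVVAVVVAVAVVVAV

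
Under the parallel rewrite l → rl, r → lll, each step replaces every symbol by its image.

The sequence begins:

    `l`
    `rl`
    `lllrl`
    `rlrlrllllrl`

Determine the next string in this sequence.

Apply φ to rlrlrllllrl symbol by symbol: r→lll, l→rl, r→lll, l→rl, r→lll, l→rl, l→rl, l→rl, l→rl, r→lll, l→rl; joined: lll rl lll rl lll rl rl rl rl lll rl.

lllrllllrllllrlrlrlrllllrl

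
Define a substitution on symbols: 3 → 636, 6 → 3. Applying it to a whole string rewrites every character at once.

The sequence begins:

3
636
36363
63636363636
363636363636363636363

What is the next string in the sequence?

φ(363636363636363636363) expands symbol-by-symbol to 636 3 636 3 636 3 636 3 636 3 636 3 636 3 636 3 636 3 636 3 636; joining the 21 pieces gives the next term.

6363636363636363636363636363636363636363636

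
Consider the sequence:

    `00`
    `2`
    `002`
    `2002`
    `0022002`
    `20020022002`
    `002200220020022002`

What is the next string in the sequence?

This is a Fibonacci-style word recurrence s(k) = s(k−2)·s(k−1): e.g. 00·2 = 002.
Continuing: 20020022002 · 002200220020022002 gives term 8.

20020022002002200220020022002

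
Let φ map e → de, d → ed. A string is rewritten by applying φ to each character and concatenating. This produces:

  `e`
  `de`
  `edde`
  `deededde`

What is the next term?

eddedeeddeededde

Rewriting each symbol of deededde: d→ed, e→de, e→de, d→ed, e→de, d→ed, d→ed, e→de, which concatenates to ed de de ed de ed ed de.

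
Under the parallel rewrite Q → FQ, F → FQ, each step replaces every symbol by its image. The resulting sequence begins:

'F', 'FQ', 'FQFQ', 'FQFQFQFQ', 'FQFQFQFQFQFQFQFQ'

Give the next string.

Applying the rule to each of the 16 symbols of FQFQFQFQFQFQFQFQ gives the pieces FQ FQ FQ FQ FQ FQ FQ FQ FQ FQ FQ FQ FQ FQ FQ FQ, which concatenate to the answer.

FQFQFQFQFQFQFQFQFQFQFQFQFQFQFQFQ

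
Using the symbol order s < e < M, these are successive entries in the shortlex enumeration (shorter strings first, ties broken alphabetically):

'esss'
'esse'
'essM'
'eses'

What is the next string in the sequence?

esee

Treat eses as a base-3 numeral over the given alphabet and add one, carrying through any trailing M's.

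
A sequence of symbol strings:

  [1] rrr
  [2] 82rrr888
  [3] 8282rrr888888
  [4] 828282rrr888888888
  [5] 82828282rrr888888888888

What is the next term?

s(k+1) = 82·s(k)·888, so each term gains 82 as a prefix and 888 as a suffix.
One more step from 82828282rrr888888888888 gives the answer.

8282828282rrr888888888888888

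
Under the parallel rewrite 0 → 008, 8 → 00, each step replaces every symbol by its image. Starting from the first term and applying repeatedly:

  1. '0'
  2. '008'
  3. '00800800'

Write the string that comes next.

0080080000800800008008

Rewriting each symbol of 00800800: 0→008, 0→008, 8→00, 0→008, 0→008, 8→00, 0→008, 0→008, which concatenates to 008 008 00 008 008 00 008 008.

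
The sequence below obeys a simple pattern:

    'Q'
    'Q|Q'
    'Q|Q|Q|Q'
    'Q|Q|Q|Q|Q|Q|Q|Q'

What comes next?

Every step duplicates the string with '|' between the halves.
So the next term is two copies of Q|Q|Q|Q|Q|Q|Q|Q with '|' between the halves.

Q|Q|Q|Q|Q|Q|Q|Q|Q|Q|Q|Q|Q|Q|Q|Q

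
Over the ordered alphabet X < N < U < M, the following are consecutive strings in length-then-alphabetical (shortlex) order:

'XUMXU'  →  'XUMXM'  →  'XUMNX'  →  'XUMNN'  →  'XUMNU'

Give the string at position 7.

XUMUX

Continuing the enumeration 2 steps past XUMNU: XUMNU → XUMNM → (answer).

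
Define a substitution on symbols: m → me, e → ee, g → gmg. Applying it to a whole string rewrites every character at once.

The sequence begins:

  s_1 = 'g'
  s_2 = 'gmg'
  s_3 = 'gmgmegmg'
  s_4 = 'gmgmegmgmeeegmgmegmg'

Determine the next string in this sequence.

gmgmegmgmeeegmgmegmgmeeeeeeegmgmegmgmeeegmgmegmg

Replace each of the 20 characters of gmgmegmgmeeegmgmegmg in place — gmg me gmg me ee gmg me gmg me ee ee ee gmg me gmg me ee gmg me gmg — and concatenate.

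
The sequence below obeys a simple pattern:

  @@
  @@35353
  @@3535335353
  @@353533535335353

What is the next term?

Every step adds 35353 to the end: s(k+1) = s(k)·35353.
Applying this once more to @@353533535335353:

@@35353353533535335353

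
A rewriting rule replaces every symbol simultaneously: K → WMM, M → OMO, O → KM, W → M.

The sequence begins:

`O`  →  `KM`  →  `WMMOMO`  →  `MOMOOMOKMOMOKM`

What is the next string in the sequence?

OMOKMOMOKMKMOMOKMWMMOMOKMOMOKMWMMOMO

φ(MOMOOMOKMOMOKM) expands symbol-by-symbol to OMO KM OMO KM KM OMO KM WMM OMO KM OMO KM WMM OMO; joining the 14 pieces gives the next term.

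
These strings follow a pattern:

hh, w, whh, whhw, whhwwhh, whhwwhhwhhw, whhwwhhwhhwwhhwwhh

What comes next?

This is a Fibonacci-style word recurrence s(k) = s(k−1)·s(k−2): e.g. w·hh = whh.
Continuing: whhwwhhwhhwwhhwwhh · whhwwhhwhhw gives term 8.

whhwwhhwhhwwhhwwhhwhhwwhhwhhw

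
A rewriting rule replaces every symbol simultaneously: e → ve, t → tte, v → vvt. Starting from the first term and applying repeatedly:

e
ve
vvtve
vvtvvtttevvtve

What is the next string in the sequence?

vvtvvtttevvtvvtttettettevevvtvvtttevvtve

Replace each of the 14 characters of vvtvvtttevvtve in place — vvt vvt tte vvt vvt tte tte tte ve vvt vvt tte vvt ve — and concatenate.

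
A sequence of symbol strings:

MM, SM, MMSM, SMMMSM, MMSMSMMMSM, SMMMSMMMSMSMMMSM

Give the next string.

Each term (from the third on) is the two preceding terms concatenated in order: term 3 = MM·SM = MMSM.
The next term joins MMSMSMMMSM and SMMMSMMMSMSMMMSM.

MMSMSMMMSMSMMMSMMMSMSMMMSM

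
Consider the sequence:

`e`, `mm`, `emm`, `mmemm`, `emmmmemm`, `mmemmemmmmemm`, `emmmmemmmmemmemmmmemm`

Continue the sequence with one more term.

mmemmemmmmemmemmmmemmmmemmemmmmemm

From term 3 onward, concatenate the second-to-last term with the last: e·mm = emm, mm·emm = mmemm, …
The next term joins mmemmemmmmemm and emmmmemmmmemmemmmmemm.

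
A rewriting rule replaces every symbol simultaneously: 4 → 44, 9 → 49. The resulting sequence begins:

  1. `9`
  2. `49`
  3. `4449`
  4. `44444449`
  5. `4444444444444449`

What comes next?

Replace each of the 16 characters of 4444444444444449 in place — 44 44 44 44 44 44 44 44 44 44 44 44 44 44 44 49 — and concatenate.

44444444444444444444444444444449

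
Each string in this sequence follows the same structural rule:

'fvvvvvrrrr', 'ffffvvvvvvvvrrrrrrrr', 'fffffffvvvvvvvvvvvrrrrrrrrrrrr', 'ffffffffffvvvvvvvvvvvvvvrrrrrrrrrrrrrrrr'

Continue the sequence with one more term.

Reading off run lengths: f runs 1, 4, 7, 10; v runs 5, 8, 11, 14; r runs 4, 8, 12, 16 — each is linear in n (n = 1, 2, …).
For the next term, n = 5, so the run lengths are 13, 17, 20.

fffffffffffffvvvvvvvvvvvvvvvvvrrrrrrrrrrrrrrrrrrrr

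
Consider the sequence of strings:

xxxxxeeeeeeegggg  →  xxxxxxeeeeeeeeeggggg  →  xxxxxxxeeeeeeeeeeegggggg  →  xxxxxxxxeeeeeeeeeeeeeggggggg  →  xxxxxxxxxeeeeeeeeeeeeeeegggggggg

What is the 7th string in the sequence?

xxxxxxxxxxxeeeeeeeeeeeeeeeeeeegggggggggg

The n-th term is n+2 x's then 2n+1 e's then n+1 g's, where the shown terms are n = 3, 4, 5, 6, 7.
At n = 9 the blocks have lengths 11, 19, 10.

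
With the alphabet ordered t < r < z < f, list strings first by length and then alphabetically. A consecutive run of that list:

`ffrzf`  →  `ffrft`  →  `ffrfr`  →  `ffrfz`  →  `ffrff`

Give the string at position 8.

ffztz

Advancing 3 positions from ffrff through ffrff → ffztt → ffztr reaches term 8.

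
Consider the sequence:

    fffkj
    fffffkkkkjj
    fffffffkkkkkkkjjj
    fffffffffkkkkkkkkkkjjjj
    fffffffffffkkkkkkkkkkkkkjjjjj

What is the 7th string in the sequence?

fffffffffffffffkkkkkkkkkkkkkkkkkkkjjjjjjj

The n-th term is 2n+1 f's then 3n-2 k's then n j's (n = 1, 2, …).
Setting n = 7 gives 15, 19, 7 characters in each block.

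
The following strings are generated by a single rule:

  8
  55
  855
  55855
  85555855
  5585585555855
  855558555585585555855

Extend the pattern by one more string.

5585585555855855558555585585555855

This is a Fibonacci-style word recurrence s(k) = s(k−2)·s(k−1): e.g. 8·55 = 855.
Continuing: 5585585555855 · 855558555585585555855 gives term 8.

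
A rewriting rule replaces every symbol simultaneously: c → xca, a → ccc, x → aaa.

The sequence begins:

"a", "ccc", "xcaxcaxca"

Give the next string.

aaaxcacccaaaxcacccaaaxcaccc

Apply φ to xcaxcaxca symbol by symbol: x→aaa, c→xca, a→ccc, x→aaa, c→xca, a→ccc, x→aaa, c→xca, a→ccc; joined: aaa xca ccc aaa xca ccc aaa xca ccc.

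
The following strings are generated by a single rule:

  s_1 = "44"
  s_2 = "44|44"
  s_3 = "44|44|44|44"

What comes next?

Every step duplicates the string with '|' between the halves.
One more doubling of 44|44|44|44 gives the answer.

44|44|44|44|44|44|44|44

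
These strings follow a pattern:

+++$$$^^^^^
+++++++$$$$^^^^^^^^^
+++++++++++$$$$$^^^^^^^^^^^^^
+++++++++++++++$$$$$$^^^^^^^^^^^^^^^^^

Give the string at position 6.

The n-th term is 4n-1 +'s then n+2 $'s then 4n+1 ^'s (n = 1, 2, …).
For term 6, n = 6, so the run lengths are 23, 8, 25.

+++++++++++++++++++++++$$$$$$$$^^^^^^^^^^^^^^^^^^^^^^^^^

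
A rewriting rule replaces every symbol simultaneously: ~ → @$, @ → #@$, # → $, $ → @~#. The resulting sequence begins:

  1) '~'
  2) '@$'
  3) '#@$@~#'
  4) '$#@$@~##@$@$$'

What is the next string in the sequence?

@~#$#@$@~##@$@$$$#@$@~##@$@~#@~#

φ($#@$@~##@$@$$) expands symbol-by-symbol to @~# $ #@$ @~# #@$ @$ $ $ #@$ @~# #@$ @~# @~#; joining the 13 pieces gives the next term.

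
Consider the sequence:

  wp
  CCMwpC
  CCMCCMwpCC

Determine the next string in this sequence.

Each term wraps the previous one in CCM on the left and C on the right.
Applying this once more to CCMCCMwpCC:

CCMCCMCCMwpCCC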